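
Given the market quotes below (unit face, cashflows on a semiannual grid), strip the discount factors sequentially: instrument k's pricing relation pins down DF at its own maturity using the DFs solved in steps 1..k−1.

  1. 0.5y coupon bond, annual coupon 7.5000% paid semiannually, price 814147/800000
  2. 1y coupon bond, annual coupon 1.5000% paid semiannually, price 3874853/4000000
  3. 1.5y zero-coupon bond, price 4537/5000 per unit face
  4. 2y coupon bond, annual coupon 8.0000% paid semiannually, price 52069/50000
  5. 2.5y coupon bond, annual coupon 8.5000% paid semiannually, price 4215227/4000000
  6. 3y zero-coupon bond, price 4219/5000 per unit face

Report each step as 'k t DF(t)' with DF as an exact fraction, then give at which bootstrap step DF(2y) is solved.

1 1/2 9809/10000
2 1 4771/5000
3 3/2 4537/5000
4 2 223/250
5 5/2 4293/5000
6 3 4219/5000
DF(2y) is solved at step 4

step 1 [0.5y] bond c/2=3/80: DF=(814147/800000 − 3/80·(0))/(1+3/80) = 9809/10000 ≈ 0.980900
step 2 [1y] bond c/2=3/400: DF=(3874853/4000000 − 3/400·(0.980900))/(1+3/400) = 4771/5000 ≈ 0.954200
step 3 [1.5y] zero: DF = P = 4537/5000 ≈ 0.907400
step 4 [2y] bond c/2=1/25: DF=(52069/50000 − 1/25·(0.980900+0.954200+0.907400))/(1+1/25) = 223/250 ≈ 0.892000
step 5 [2.5y] bond c/2=17/400: DF=(4215227/4000000 − 17/400·(0.980900+0.954200+0.907400+0.892000))/(1+17/400) = 4293/5000 ≈ 0.858600
step 6 [3y] zero: DF = P = 4219/5000 ≈ 0.843800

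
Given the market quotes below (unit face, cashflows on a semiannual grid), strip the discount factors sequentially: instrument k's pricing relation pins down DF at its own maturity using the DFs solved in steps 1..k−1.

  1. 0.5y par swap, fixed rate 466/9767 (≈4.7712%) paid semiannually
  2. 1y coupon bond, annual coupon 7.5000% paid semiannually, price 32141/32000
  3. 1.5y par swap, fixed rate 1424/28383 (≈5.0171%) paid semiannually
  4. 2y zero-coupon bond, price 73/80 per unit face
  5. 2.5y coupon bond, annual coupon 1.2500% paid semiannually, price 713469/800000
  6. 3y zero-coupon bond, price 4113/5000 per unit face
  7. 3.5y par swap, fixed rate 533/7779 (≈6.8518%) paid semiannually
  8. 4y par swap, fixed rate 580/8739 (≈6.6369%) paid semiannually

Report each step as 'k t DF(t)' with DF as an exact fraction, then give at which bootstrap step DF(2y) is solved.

1 1/2 9767/10000
2 1 583/625
3 3/2 1161/1250
4 2 73/80
5 5/2 863/1000
6 3 4113/5000
7 7/2 1967/2500
8 4 96/125
DF(2y) is solved at step 4

step 1 [0.5y] swap r/2=233/9767: DF=(1 − 233/9767·(0))/(1+233/9767) = 9767/10000 ≈ 0.976700
step 2 [1y] bond c/2=3/80: DF=(32141/32000 − 3/80·(0.976700))/(1+3/80) = 583/625 ≈ 0.932800
step 3 [1.5y] swap r/2=712/28383: DF=(1 − 712/28383·(0.976700+0.932800))/(1+712/28383) = 1161/1250 ≈ 0.928800
step 4 [2y] zero: DF = P = 73/80 ≈ 0.912500
step 5 [2.5y] bond c/2=1/160: DF=(713469/800000 − 1/160·(0.976700+0.932800+0.928800+0.912500))/(1+1/160) = 863/1000 ≈ 0.863000
step 6 [3y] zero: DF = P = 4113/5000 ≈ 0.822600
step 7 [3.5y] swap r/2=533/15558: DF=(1 − 533/15558·(0.976700+0.932800+0.928800+0.912500+0.863000+0.822600))/(1+533/15558) = 1967/2500 ≈ 0.786800
step 8 [4y] swap r/2=290/8739: DF=(1 − 290/8739·(0.976700+0.932800+0.928800+0.912500+0.863000+0.822600+0.786800))/(1+290/8739) = 96/125 ≈ 0.768000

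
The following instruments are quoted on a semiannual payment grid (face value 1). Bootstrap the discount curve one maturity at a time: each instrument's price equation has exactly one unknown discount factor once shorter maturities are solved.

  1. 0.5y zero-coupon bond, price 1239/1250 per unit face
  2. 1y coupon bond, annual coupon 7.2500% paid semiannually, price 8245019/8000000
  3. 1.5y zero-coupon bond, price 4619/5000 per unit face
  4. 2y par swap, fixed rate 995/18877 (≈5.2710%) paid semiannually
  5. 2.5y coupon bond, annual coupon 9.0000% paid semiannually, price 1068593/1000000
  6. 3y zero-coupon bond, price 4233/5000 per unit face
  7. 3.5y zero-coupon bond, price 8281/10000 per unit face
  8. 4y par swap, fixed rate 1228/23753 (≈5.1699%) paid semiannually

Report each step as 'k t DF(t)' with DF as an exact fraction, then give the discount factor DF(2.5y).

step 1 [0.5y] zero: DF = P = 1239/1250 ≈ 0.991200
step 2 [1y] bond c/2=29/800: DF=(8245019/8000000 − 29/800·(0.991200))/(1+29/800) = 9599/10000 ≈ 0.959900
step 3 [1.5y] zero: DF = P = 4619/5000 ≈ 0.923800
step 4 [2y] swap r/2=995/37754: DF=(1 − 995/37754·(0.991200+0.959900+0.923800))/(1+995/37754) = 1801/2000 ≈ 0.900500
step 5 [2.5y] bond c/2=9/200: DF=(1068593/1000000 − 9/200·(0.991200+0.959900+0.923800+0.900500))/(1+9/200) = 43/50 ≈ 0.860000
step 6 [3y] zero: DF = P = 4233/5000 ≈ 0.846600
step 7 [3.5y] zero: DF = P = 8281/10000 ≈ 0.828100
step 8 [4y] swap r/2=614/23753: DF=(1 − 614/23753·(0.991200+0.959900+0.923800+0.900500+0.860000+0.846600+0.828100))/(1+614/23753) = 4079/5000 ≈ 0.815800

1 1/2 1239/1250
2 1 9599/10000
3 3/2 4619/5000
4 2 1801/2000
5 5/2 43/50
6 3 4233/5000
7 7/2 8281/10000
8 4 4079/5000
DF(2.5y) = 43/50 ≈ 0.860000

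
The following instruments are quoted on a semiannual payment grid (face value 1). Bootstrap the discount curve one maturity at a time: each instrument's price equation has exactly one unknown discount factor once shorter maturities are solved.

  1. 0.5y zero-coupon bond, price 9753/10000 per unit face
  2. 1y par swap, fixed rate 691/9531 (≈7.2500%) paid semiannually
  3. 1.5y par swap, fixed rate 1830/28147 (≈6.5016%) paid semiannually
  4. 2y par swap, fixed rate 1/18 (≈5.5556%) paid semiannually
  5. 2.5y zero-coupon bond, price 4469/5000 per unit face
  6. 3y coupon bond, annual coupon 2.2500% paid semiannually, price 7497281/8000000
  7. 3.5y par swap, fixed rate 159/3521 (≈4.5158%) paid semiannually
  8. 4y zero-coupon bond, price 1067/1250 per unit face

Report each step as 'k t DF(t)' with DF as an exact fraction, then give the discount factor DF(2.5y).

step 1 [0.5y] zero: DF = P = 9753/10000 ≈ 0.975300
step 2 [1y] swap r/2=691/19062: DF=(1 − 691/19062·(0.975300))/(1+691/19062) = 9309/10000 ≈ 0.930900
step 3 [1.5y] swap r/2=915/28147: DF=(1 − 915/28147·(0.975300+0.930900))/(1+915/28147) = 1817/2000 ≈ 0.908500
step 4 [2y] swap r/2=1/36: DF=(1 − 1/36·(0.975300+0.930900+0.908500))/(1+1/36) = 8969/10000 ≈ 0.896900
step 5 [2.5y] zero: DF = P = 4469/5000 ≈ 0.893800
step 6 [3y] bond c/2=9/800: DF=(7497281/8000000 − 9/800·(0.975300+0.930900+0.908500+0.896900+0.893800))/(1+9/800) = 1751/2000 ≈ 0.875500
step 7 [3.5y] swap r/2=159/7042: DF=(1 − 159/7042·(0.975300+0.930900+0.908500+0.896900+0.893800+0.875500))/(1+159/7042) = 8569/10000 ≈ 0.856900
step 8 [4y] zero: DF = P = 1067/1250 ≈ 0.853600

1 1/2 9753/10000
2 1 9309/10000
3 3/2 1817/2000
4 2 8969/10000
5 5/2 4469/5000
6 3 1751/2000
7 7/2 8569/10000
8 4 1067/1250
DF(2.5y) = 4469/5000 ≈ 0.893800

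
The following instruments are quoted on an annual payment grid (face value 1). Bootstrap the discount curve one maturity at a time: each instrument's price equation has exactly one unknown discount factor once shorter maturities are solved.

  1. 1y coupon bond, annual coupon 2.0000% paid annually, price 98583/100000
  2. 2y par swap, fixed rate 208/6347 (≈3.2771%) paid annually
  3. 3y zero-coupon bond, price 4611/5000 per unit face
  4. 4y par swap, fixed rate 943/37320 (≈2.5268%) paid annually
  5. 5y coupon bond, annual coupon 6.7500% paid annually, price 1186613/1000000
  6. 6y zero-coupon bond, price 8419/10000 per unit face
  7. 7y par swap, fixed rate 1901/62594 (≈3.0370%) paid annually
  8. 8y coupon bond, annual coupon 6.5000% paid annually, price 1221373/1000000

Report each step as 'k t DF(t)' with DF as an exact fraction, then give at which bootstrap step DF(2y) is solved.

step 1 [1y] bond c/1=1/50: DF=(98583/100000 − 1/50·(0))/(1+1/50) = 1933/2000 ≈ 0.966500
step 2 [2y] swap r/1=208/6347: DF=(1 − 208/6347·(0.966500))/(1+208/6347) = 586/625 ≈ 0.937600
step 3 [3y] zero: DF = P = 4611/5000 ≈ 0.922200
step 4 [4y] swap r/1=943/37320: DF=(1 − 943/37320·(0.966500+0.937600+0.922200))/(1+943/37320) = 9057/10000 ≈ 0.905700
step 5 [5y] bond c/1=27/400: DF=(1186613/1000000 − 27/400·(0.966500+0.937600+0.922200+0.905700))/(1+27/400) = 2189/2500 ≈ 0.875600
step 6 [6y] zero: DF = P = 8419/10000 ≈ 0.841900
step 7 [7y] swap r/1=1901/62594: DF=(1 − 1901/62594·(0.966500+0.937600+0.922200+0.905700+0.875600+0.841900))/(1+1901/62594) = 8099/10000 ≈ 0.809900
step 8 [8y] bond c/1=13/200: DF=(1221373/1000000 − 13/200·(0.966500+0.937600+0.922200+0.905700+0.875600+0.841900+0.809900))/(1+13/200) = 478/625 ≈ 0.764800

1 1 1933/2000
2 2 586/625
3 3 4611/5000
4 4 9057/10000
5 5 2189/2500
6 6 8419/10000
7 7 8099/10000
8 8 478/625
DF(2y) is solved at step 2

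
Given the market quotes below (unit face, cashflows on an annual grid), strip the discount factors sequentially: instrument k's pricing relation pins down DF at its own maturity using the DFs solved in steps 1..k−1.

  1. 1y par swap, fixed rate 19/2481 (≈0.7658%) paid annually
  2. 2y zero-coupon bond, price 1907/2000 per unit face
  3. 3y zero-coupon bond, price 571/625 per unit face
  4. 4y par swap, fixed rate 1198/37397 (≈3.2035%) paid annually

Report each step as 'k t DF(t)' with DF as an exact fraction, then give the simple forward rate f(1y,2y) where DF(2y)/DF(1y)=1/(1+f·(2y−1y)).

step 1 [1y] swap r/1=19/2481: DF=(1 − 19/2481·(0))/(1+19/2481) = 2481/2500 ≈ 0.992400
step 2 [2y] zero: DF = P = 1907/2000 ≈ 0.953500
step 3 [3y] zero: DF = P = 571/625 ≈ 0.913600
step 4 [4y] swap r/1=1198/37397: DF=(1 − 1198/37397·(0.992400+0.953500+0.913600))/(1+1198/37397) = 4401/5000 ≈ 0.880200

1 1 2481/2500
2 2 1907/2000
3 3 571/625
4 4 4401/5000
f(1y,2y) = ((2481/2500)/(1907/2000) − 1)/(1) = 389/9535 ≈ 4.0797%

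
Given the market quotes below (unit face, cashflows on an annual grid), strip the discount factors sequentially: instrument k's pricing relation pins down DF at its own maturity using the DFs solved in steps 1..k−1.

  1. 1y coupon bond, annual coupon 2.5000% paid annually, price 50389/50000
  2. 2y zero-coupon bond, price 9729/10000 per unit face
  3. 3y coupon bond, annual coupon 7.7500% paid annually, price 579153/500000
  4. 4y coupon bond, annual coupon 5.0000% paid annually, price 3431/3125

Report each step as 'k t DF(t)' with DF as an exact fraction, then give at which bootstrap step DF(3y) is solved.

step 1 [1y] bond c/1=1/40: DF=(50389/50000 − 1/40·(0))/(1+1/40) = 1229/1250 ≈ 0.983200
step 2 [2y] zero: DF = P = 9729/10000 ≈ 0.972900
step 3 [3y] bond c/1=31/400: DF=(579153/500000 − 31/400·(0.983200+0.972900))/(1+31/400) = 9343/10000 ≈ 0.934300
step 4 [4y] bond c/1=1/20: DF=(3431/3125 − 1/20·(0.983200+0.972900+0.934300))/(1+1/20) = 227/250 ≈ 0.908000

1 1 1229/1250
2 2 9729/10000
3 3 9343/10000
4 4 227/250
DF(3y) is solved at step 3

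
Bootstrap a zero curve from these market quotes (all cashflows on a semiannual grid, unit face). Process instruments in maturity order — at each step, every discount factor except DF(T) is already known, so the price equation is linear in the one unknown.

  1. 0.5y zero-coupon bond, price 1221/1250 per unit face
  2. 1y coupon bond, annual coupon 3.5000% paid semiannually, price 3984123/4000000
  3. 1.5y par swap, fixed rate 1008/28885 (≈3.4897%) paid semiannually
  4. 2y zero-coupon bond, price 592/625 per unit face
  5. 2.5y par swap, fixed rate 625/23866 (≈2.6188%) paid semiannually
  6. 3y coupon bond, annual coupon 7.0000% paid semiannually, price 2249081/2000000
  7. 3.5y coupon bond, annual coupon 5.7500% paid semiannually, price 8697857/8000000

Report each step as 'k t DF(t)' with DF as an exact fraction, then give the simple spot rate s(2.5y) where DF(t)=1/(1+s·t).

1 1/2 1221/1250
2 1 9621/10000
3 3/2 1187/1250
4 2 592/625
5 5/2 15/16
6 3 9251/10000
7 7/2 561/625
s(2.5y) = (1/(15/16) − 1)/(5/2) = 2/75 ≈ 2.6667%

step 1 [0.5y] zero: DF = P = 1221/1250 ≈ 0.976800
step 2 [1y] bond c/2=7/400: DF=(3984123/4000000 − 7/400·(0.976800))/(1+7/400) = 9621/10000 ≈ 0.962100
step 3 [1.5y] swap r/2=504/28885: DF=(1 − 504/28885·(0.976800+0.962100))/(1+504/28885) = 1187/1250 ≈ 0.949600
step 4 [2y] zero: DF = P = 592/625 ≈ 0.947200
step 5 [2.5y] swap r/2=625/47732: DF=(1 − 625/47732·(0.976800+0.962100+0.949600+0.947200))/(1+625/47732) = 15/16 ≈ 0.937500
step 6 [3y] bond c/2=7/200: DF=(2249081/2000000 − 7/200·(0.976800+0.962100+0.949600+0.947200+0.937500))/(1+7/200) = 9251/10000 ≈ 0.925100
step 7 [3.5y] bond c/2=23/800: DF=(8697857/8000000 − 23/800·(0.976800+0.962100+0.949600+0.947200+0.937500+0.925100))/(1+23/800) = 561/625 ≈ 0.897600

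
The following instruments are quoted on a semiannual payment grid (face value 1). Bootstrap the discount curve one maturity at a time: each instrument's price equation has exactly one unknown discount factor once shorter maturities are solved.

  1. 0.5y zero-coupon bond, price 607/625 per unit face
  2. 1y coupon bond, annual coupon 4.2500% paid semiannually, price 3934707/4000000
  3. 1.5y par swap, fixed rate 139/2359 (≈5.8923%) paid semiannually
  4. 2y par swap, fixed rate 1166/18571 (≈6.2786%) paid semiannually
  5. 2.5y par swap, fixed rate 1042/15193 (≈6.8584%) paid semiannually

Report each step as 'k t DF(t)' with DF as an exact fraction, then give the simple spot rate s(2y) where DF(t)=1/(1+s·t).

1 1/2 607/625
2 1 943/1000
3 3/2 4583/5000
4 2 4417/5000
5 5/2 8437/10000
s(2y) = (1/(4417/5000) − 1)/(2) = 583/8834 ≈ 6.5995%

step 1 [0.5y] zero: DF = P = 607/625 ≈ 0.971200
step 2 [1y] bond c/2=17/800: DF=(3934707/4000000 − 17/800·(0.971200))/(1+17/800) = 943/1000 ≈ 0.943000
step 3 [1.5y] swap r/2=139/4718: DF=(1 − 139/4718·(0.971200+0.943000))/(1+139/4718) = 4583/5000 ≈ 0.916600
step 4 [2y] swap r/2=583/18571: DF=(1 − 583/18571·(0.971200+0.943000+0.916600))/(1+583/18571) = 4417/5000 ≈ 0.883400
step 5 [2.5y] swap r/2=521/15193: DF=(1 − 521/15193·(0.971200+0.943000+0.916600+0.883400))/(1+521/15193) = 8437/10000 ≈ 0.843700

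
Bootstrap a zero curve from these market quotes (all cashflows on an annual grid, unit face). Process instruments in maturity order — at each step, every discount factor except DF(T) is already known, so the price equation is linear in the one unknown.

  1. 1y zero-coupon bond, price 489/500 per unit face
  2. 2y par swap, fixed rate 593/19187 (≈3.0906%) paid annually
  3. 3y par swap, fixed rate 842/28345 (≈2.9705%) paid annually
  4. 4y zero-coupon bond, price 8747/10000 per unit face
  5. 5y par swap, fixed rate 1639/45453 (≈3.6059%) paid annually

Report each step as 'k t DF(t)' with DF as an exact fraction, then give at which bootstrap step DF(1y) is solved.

step 1 [1y] zero: DF = P = 489/500 ≈ 0.978000
step 2 [2y] swap r/1=593/19187: DF=(1 − 593/19187·(0.978000))/(1+593/19187) = 9407/10000 ≈ 0.940700
step 3 [3y] swap r/1=842/28345: DF=(1 − 842/28345·(0.978000+0.940700))/(1+842/28345) = 4579/5000 ≈ 0.915800
step 4 [4y] zero: DF = P = 8747/10000 ≈ 0.874700
step 5 [5y] swap r/1=1639/45453: DF=(1 − 1639/45453·(0.978000+0.940700+0.915800+0.874700))/(1+1639/45453) = 8361/10000 ≈ 0.836100

1 1 489/500
2 2 9407/10000
3 3 4579/5000
4 4 8747/10000
5 5 8361/10000
DF(1y) is solved at step 1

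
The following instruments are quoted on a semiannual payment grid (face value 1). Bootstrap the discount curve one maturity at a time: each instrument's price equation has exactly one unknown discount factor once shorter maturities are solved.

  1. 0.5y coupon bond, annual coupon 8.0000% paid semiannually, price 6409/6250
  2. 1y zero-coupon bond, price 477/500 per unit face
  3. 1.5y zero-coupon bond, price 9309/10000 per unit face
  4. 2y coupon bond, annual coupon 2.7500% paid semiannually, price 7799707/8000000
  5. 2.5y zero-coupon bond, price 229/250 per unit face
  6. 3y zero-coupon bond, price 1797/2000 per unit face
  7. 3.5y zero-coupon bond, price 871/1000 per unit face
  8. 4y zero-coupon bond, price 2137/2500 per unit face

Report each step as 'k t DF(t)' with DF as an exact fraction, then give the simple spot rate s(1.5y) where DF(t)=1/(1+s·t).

step 1 [0.5y] bond c/2=1/25: DF=(6409/6250 − 1/25·(0))/(1+1/25) = 493/500 ≈ 0.986000
step 2 [1y] zero: DF = P = 477/500 ≈ 0.954000
step 3 [1.5y] zero: DF = P = 9309/10000 ≈ 0.930900
step 4 [2y] bond c/2=11/800: DF=(7799707/8000000 − 11/800·(0.986000+0.954000+0.930900))/(1+11/800) = 2307/2500 ≈ 0.922800
step 5 [2.5y] zero: DF = P = 229/250 ≈ 0.916000
step 6 [3y] zero: DF = P = 1797/2000 ≈ 0.898500
step 7 [3.5y] zero: DF = P = 871/1000 ≈ 0.871000
step 8 [4y] zero: DF = P = 2137/2500 ≈ 0.854800

1 1/2 493/500
2 1 477/500
3 3/2 9309/10000
4 2 2307/2500
5 5/2 229/250
6 3 1797/2000
7 7/2 871/1000
8 4 2137/2500
s(1.5y) = (1/(9309/10000) − 1)/(3/2) = 1382/27927 ≈ 4.9486%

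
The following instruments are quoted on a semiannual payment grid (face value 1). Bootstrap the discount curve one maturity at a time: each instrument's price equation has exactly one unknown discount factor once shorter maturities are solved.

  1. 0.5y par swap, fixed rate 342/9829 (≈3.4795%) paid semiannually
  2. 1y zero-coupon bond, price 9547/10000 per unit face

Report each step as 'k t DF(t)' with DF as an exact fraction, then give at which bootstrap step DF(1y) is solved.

step 1 [0.5y] swap r/2=171/9829: DF=(1 − 171/9829·(0))/(1+171/9829) = 9829/10000 ≈ 0.982900
step 2 [1y] zero: DF = P = 9547/10000 ≈ 0.954700

1 1/2 9829/10000
2 1 9547/10000
DF(1y) is solved at step 2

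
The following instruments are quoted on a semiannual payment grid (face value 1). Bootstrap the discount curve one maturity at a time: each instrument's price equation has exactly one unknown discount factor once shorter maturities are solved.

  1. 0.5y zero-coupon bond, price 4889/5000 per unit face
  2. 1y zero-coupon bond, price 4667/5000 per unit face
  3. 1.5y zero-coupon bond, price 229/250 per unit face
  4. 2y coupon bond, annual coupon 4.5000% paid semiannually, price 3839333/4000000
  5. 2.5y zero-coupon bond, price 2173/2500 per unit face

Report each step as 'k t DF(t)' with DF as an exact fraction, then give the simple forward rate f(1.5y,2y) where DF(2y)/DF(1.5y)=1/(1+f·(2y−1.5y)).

step 1 [0.5y] zero: DF = P = 4889/5000 ≈ 0.977800
step 2 [1y] zero: DF = P = 4667/5000 ≈ 0.933400
step 3 [1.5y] zero: DF = P = 229/250 ≈ 0.916000
step 4 [2y] bond c/2=9/400: DF=(3839333/4000000 − 9/400·(0.977800+0.933400+0.916000))/(1+9/400) = 1753/2000 ≈ 0.876500
step 5 [2.5y] zero: DF = P = 2173/2500 ≈ 0.869200

1 1/2 4889/5000
2 1 4667/5000
3 3/2 229/250
4 2 1753/2000
5 5/2 2173/2500
f(1.5y,2y) = ((229/250)/(1753/2000) − 1)/(1/2) = 158/1753 ≈ 9.0131%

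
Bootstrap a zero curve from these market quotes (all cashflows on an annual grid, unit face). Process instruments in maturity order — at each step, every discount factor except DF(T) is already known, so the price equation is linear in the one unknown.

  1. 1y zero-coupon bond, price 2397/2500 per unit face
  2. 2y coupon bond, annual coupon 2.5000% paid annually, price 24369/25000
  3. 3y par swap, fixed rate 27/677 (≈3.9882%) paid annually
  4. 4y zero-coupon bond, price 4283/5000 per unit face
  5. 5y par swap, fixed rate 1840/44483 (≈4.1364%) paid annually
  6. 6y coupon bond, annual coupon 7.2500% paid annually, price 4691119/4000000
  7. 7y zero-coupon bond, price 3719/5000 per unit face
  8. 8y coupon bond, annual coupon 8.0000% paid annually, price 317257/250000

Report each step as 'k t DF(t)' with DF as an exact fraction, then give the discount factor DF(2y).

step 1 [1y] zero: DF = P = 2397/2500 ≈ 0.958800
step 2 [2y] bond c/1=1/40: DF=(24369/25000 − 1/40·(0.958800))/(1+1/40) = 2319/2500 ≈ 0.927600
step 3 [3y] swap r/1=27/677: DF=(1 − 27/677·(0.958800+0.927600))/(1+27/677) = 8893/10000 ≈ 0.889300
step 4 [4y] zero: DF = P = 4283/5000 ≈ 0.856600
step 5 [5y] swap r/1=1840/44483: DF=(1 − 1840/44483·(0.958800+0.927600+0.889300+0.856600))/(1+1840/44483) = 102/125 ≈ 0.816000
step 6 [6y] bond c/1=29/400: DF=(4691119/4000000 − 29/400·(0.958800+0.927600+0.889300+0.856600+0.816000))/(1+29/400) = 991/1250 ≈ 0.792800
step 7 [7y] zero: DF = P = 3719/5000 ≈ 0.743800
step 8 [8y] bond c/1=2/25: DF=(317257/250000 − 2/25·(0.958800+0.927600+0.889300+0.856600+0.816000+0.792800+0.743800))/(1+2/25) = 7317/10000 ≈ 0.731700

1 1 2397/2500
2 2 2319/2500
3 3 8893/10000
4 4 4283/5000
5 5 102/125
6 6 991/1250
7 7 3719/5000
8 8 7317/10000
DF(2y) = 2319/2500 ≈ 0.927600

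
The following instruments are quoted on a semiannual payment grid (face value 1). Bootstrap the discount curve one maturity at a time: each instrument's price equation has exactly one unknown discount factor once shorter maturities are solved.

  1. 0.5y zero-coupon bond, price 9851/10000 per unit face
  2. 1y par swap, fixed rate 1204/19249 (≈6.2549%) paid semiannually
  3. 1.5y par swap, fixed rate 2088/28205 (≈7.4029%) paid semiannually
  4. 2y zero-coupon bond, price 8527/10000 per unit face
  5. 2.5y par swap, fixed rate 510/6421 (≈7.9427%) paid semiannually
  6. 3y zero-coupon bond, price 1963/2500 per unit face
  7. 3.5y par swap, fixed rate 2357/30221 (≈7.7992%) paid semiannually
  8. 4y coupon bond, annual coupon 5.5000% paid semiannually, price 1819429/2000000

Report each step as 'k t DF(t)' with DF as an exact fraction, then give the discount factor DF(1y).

1 1/2 9851/10000
2 1 4699/5000
3 3/2 2239/2500
4 2 8527/10000
5 5/2 1643/2000
6 3 1963/2500
7 7/2 7643/10000
8 4 1809/2500
DF(1y) = 4699/5000 ≈ 0.939800

step 1 [0.5y] zero: DF = P = 9851/10000 ≈ 0.985100
step 2 [1y] swap r/2=602/19249: DF=(1 − 602/19249·(0.985100))/(1+602/19249) = 4699/5000 ≈ 0.939800
step 3 [1.5y] swap r/2=1044/28205: DF=(1 − 1044/28205·(0.985100+0.939800))/(1+1044/28205) = 2239/2500 ≈ 0.895600
step 4 [2y] zero: DF = P = 8527/10000 ≈ 0.852700
step 5 [2.5y] swap r/2=255/6421: DF=(1 − 255/6421·(0.985100+0.939800+0.895600+0.852700))/(1+255/6421) = 1643/2000 ≈ 0.821500
step 6 [3y] zero: DF = P = 1963/2500 ≈ 0.785200
step 7 [3.5y] swap r/2=2357/60442: DF=(1 − 2357/60442·(0.985100+0.939800+0.895600+0.852700+0.821500+0.785200))/(1+2357/60442) = 7643/10000 ≈ 0.764300
step 8 [4y] bond c/2=11/400: DF=(1819429/2000000 − 11/400·(0.985100+0.939800+0.895600+0.852700+0.821500+0.785200+0.764300))/(1+11/400) = 1809/2500 ≈ 0.723600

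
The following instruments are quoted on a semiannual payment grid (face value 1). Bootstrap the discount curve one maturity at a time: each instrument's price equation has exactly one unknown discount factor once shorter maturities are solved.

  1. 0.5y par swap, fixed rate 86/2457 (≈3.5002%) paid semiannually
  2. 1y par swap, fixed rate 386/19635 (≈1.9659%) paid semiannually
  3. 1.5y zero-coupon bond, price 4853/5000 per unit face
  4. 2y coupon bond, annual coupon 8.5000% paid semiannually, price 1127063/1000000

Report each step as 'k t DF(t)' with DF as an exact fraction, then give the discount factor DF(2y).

step 1 [0.5y] swap r/2=43/2457: DF=(1 − 43/2457·(0))/(1+43/2457) = 2457/2500 ≈ 0.982800
step 2 [1y] swap r/2=193/19635: DF=(1 − 193/19635·(0.982800))/(1+193/19635) = 9807/10000 ≈ 0.980700
step 3 [1.5y] zero: DF = P = 4853/5000 ≈ 0.970600
step 4 [2y] bond c/2=17/400: DF=(1127063/1000000 − 17/400·(0.982800+0.980700+0.970600))/(1+17/400) = 1923/2000 ≈ 0.961500

1 1/2 2457/2500
2 1 9807/10000
3 3/2 4853/5000
4 2 1923/2000
DF(2y) = 1923/2000 ≈ 0.961500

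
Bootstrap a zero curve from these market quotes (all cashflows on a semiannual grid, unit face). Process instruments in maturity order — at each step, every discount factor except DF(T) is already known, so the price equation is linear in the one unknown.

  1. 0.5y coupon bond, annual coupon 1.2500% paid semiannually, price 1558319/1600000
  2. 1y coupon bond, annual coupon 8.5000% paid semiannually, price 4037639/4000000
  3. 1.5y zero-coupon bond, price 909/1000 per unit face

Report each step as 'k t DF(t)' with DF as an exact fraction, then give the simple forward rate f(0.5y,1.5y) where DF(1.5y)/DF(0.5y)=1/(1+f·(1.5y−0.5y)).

1 1/2 9679/10000
2 1 1161/1250
3 3/2 909/1000
f(0.5y,1.5y) = ((9679/10000)/(909/1000) − 1)/(1) = 589/9090 ≈ 6.4796%

step 1 [0.5y] bond c/2=1/160: DF=(1558319/1600000 − 1/160·(0))/(1+1/160) = 9679/10000 ≈ 0.967900
step 2 [1y] bond c/2=17/400: DF=(4037639/4000000 − 17/400·(0.967900))/(1+17/400) = 1161/1250 ≈ 0.928800
step 3 [1.5y] zero: DF = P = 909/1000 ≈ 0.909000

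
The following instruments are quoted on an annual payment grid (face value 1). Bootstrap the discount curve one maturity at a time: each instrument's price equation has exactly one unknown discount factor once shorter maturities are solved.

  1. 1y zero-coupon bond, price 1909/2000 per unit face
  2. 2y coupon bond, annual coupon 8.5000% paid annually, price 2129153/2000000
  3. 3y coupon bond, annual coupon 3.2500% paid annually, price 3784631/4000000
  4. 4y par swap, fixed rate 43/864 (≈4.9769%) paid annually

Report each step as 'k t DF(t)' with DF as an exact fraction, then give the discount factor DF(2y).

1 1 1909/2000
2 2 1133/1250
3 3 4289/5000
4 4 8237/10000
DF(2y) = 1133/1250 ≈ 0.906400

step 1 [1y] zero: DF = P = 1909/2000 ≈ 0.954500
step 2 [2y] bond c/1=17/200: DF=(2129153/2000000 − 17/200·(0.954500))/(1+17/200) = 1133/1250 ≈ 0.906400
step 3 [3y] bond c/1=13/400: DF=(3784631/4000000 − 13/400·(0.954500+0.906400))/(1+13/400) = 4289/5000 ≈ 0.857800
step 4 [4y] swap r/1=43/864: DF=(1 − 43/864·(0.954500+0.906400+0.857800))/(1+43/864) = 8237/10000 ≈ 0.823700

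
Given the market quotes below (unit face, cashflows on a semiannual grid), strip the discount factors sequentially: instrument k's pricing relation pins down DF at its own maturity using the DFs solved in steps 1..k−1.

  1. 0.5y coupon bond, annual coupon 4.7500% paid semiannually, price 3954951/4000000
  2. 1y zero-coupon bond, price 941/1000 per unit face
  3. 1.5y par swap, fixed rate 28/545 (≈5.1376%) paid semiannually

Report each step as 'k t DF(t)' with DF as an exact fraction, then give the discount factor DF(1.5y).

step 1 [0.5y] bond c/2=19/800: DF=(3954951/4000000 − 19/800·(0))/(1+19/800) = 4829/5000 ≈ 0.965800
step 2 [1y] zero: DF = P = 941/1000 ≈ 0.941000
step 3 [1.5y] swap r/2=14/545: DF=(1 − 14/545·(0.965800+0.941000))/(1+14/545) = 1159/1250 ≈ 0.927200

1 1/2 4829/5000
2 1 941/1000
3 3/2 1159/1250
DF(1.5y) = 1159/1250 ≈ 0.927200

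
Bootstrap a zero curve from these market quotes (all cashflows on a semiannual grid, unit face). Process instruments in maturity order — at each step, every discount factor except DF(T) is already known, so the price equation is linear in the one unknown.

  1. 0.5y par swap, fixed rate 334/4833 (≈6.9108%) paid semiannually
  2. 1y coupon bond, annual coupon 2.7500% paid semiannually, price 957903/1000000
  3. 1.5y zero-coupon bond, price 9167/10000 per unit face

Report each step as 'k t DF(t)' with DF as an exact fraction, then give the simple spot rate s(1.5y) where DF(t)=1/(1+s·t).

step 1 [0.5y] swap r/2=167/4833: DF=(1 − 167/4833·(0))/(1+167/4833) = 4833/5000 ≈ 0.966600
step 2 [1y] bond c/2=11/800: DF=(957903/1000000 − 11/800·(0.966600))/(1+11/800) = 4659/5000 ≈ 0.931800
step 3 [1.5y] zero: DF = P = 9167/10000 ≈ 0.916700

1 1/2 4833/5000
2 1 4659/5000
3 3/2 9167/10000
s(1.5y) = (1/(9167/10000) − 1)/(3/2) = 1666/27501 ≈ 6.0580%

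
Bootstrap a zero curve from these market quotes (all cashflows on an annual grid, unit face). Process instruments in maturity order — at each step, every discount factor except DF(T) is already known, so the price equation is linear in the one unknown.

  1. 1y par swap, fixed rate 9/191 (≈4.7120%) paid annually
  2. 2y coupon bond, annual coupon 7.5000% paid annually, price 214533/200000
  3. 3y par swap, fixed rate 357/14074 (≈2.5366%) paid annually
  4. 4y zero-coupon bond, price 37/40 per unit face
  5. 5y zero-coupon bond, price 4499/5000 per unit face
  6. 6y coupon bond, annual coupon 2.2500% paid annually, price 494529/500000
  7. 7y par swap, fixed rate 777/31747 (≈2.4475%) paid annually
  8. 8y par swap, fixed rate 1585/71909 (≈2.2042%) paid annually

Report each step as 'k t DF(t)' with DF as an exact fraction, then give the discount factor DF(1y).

1 1 191/200
2 2 582/625
3 3 4643/5000
4 4 37/40
5 5 4499/5000
6 6 2163/2500
7 7 4223/5000
8 8 1683/2000
DF(1y) = 191/200 ≈ 0.955000

step 1 [1y] swap r/1=9/191: DF=(1 − 9/191·(0))/(1+9/191) = 191/200 ≈ 0.955000
step 2 [2y] bond c/1=3/40: DF=(214533/200000 − 3/40·(0.955000))/(1+3/40) = 582/625 ≈ 0.931200
step 3 [3y] swap r/1=357/14074: DF=(1 − 357/14074·(0.955000+0.931200))/(1+357/14074) = 4643/5000 ≈ 0.928600
step 4 [4y] zero: DF = P = 37/40 ≈ 0.925000
step 5 [5y] zero: DF = P = 4499/5000 ≈ 0.899800
step 6 [6y] bond c/1=9/400: DF=(494529/500000 − 9/400·(0.955000+0.931200+0.928600+0.925000+0.899800))/(1+9/400) = 2163/2500 ≈ 0.865200
step 7 [7y] swap r/1=777/31747: DF=(1 − 777/31747·(0.955000+0.931200+0.928600+0.925000+0.899800+0.865200))/(1+777/31747) = 4223/5000 ≈ 0.844600
step 8 [8y] swap r/1=1585/71909: DF=(1 − 1585/71909·(0.955000+0.931200+0.928600+0.925000+0.899800+0.865200+0.844600))/(1+1585/71909) = 1683/2000 ≈ 0.841500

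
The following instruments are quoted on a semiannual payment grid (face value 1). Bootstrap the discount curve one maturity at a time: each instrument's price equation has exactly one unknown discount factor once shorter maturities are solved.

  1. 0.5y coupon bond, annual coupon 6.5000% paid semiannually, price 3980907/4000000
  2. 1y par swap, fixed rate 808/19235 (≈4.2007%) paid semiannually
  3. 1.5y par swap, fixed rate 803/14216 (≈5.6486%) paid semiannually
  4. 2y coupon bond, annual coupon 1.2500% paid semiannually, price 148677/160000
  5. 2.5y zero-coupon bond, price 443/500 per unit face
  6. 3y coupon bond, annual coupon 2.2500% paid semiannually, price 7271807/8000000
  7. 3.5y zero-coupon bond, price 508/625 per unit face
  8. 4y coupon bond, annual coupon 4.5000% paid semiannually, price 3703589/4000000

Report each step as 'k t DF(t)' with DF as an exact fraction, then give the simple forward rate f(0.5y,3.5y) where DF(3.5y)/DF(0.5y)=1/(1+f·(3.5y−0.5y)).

1 1/2 9639/10000
2 1 2399/2500
3 3/2 9197/10000
4 2 4529/5000
5 5/2 443/500
6 3 8473/10000
7 7/2 508/625
8 4 767/1000
f(0.5y,3.5y) = ((9639/10000)/(508/625) − 1)/(3) = 1511/24384 ≈ 6.1967%

step 1 [0.5y] bond c/2=13/400: DF=(3980907/4000000 − 13/400·(0))/(1+13/400) = 9639/10000 ≈ 0.963900
step 2 [1y] swap r/2=404/19235: DF=(1 − 404/19235·(0.963900))/(1+404/19235) = 2399/2500 ≈ 0.959600
step 3 [1.5y] swap r/2=803/28432: DF=(1 − 803/28432·(0.963900+0.959600))/(1+803/28432) = 9197/10000 ≈ 0.919700
step 4 [2y] bond c/2=1/160: DF=(148677/160000 − 1/160·(0.963900+0.959600+0.919700))/(1+1/160) = 4529/5000 ≈ 0.905800
step 5 [2.5y] zero: DF = P = 443/500 ≈ 0.886000
step 6 [3y] bond c/2=9/800: DF=(7271807/8000000 − 9/800·(0.963900+0.959600+0.919700+0.905800+0.886000))/(1+9/800) = 8473/10000 ≈ 0.847300
step 7 [3.5y] zero: DF = P = 508/625 ≈ 0.812800
step 8 [4y] bond c/2=9/400: DF=(3703589/4000000 − 9/400·(0.963900+0.959600+0.919700+0.905800+0.886000+0.847300+0.812800))/(1+9/400) = 767/1000 ≈ 0.767000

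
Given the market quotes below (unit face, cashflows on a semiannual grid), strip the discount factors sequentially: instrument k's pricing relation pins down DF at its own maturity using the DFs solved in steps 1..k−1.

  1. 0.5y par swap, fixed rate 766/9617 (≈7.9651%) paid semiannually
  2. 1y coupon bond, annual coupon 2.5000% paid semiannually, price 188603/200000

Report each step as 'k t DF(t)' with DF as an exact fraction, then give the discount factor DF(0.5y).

1 1/2 9617/10000
2 1 1839/2000
DF(0.5y) = 9617/10000 ≈ 0.961700

step 1 [0.5y] swap r/2=383/9617: DF=(1 − 383/9617·(0))/(1+383/9617) = 9617/10000 ≈ 0.961700
step 2 [1y] bond c/2=1/80: DF=(188603/200000 − 1/80·(0.961700))/(1+1/80) = 1839/2000 ≈ 0.919500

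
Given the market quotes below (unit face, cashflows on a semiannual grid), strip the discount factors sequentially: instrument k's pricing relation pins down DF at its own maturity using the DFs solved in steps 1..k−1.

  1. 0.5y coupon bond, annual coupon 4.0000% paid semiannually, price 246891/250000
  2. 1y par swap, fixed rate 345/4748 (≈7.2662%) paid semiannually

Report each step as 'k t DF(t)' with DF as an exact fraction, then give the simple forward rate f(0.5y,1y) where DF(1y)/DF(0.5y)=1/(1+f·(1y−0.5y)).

1 1/2 4841/5000
2 1 931/1000
f(0.5y,1y) = ((4841/5000)/(931/1000) − 1)/(1/2) = 372/4655 ≈ 7.9914%

step 1 [0.5y] bond c/2=1/50: DF=(246891/250000 − 1/50·(0))/(1+1/50) = 4841/5000 ≈ 0.968200
step 2 [1y] swap r/2=345/9496: DF=(1 − 345/9496·(0.968200))/(1+345/9496) = 931/1000 ≈ 0.931000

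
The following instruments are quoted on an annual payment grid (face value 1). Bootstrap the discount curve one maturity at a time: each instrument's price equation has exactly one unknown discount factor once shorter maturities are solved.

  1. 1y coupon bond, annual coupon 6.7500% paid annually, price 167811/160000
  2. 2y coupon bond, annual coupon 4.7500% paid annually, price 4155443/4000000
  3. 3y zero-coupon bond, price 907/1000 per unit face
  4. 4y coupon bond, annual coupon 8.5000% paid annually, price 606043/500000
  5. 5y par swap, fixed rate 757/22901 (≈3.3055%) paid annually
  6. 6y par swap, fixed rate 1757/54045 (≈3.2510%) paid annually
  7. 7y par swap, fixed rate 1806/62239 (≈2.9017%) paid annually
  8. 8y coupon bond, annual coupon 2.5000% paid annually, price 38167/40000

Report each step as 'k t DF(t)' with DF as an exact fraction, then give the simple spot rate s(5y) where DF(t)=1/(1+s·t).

1 1 393/400
2 2 592/625
3 3 907/1000
4 4 8949/10000
5 5 4243/5000
6 6 8243/10000
7 7 4097/5000
8 8 7791/10000
s(5y) = (1/(4243/5000) − 1)/(5) = 757/21215 ≈ 3.5682%

step 1 [1y] bond c/1=27/400: DF=(167811/160000 − 27/400·(0))/(1+27/400) = 393/400 ≈ 0.982500
step 2 [2y] bond c/1=19/400: DF=(4155443/4000000 − 19/400·(0.982500))/(1+19/400) = 592/625 ≈ 0.947200
step 3 [3y] zero: DF = P = 907/1000 ≈ 0.907000
step 4 [4y] bond c/1=17/200: DF=(606043/500000 − 17/200·(0.982500+0.947200+0.907000))/(1+17/200) = 8949/10000 ≈ 0.894900
step 5 [5y] swap r/1=757/22901: DF=(1 − 757/22901·(0.982500+0.947200+0.907000+0.894900))/(1+757/22901) = 4243/5000 ≈ 0.848600
step 6 [6y] swap r/1=1757/54045: DF=(1 − 1757/54045·(0.982500+0.947200+0.907000+0.894900+0.848600))/(1+1757/54045) = 8243/10000 ≈ 0.824300
step 7 [7y] swap r/1=1806/62239: DF=(1 − 1806/62239·(0.982500+0.947200+0.907000+0.894900+0.848600+0.824300))/(1+1806/62239) = 4097/5000 ≈ 0.819400
step 8 [8y] bond c/1=1/40: DF=(38167/40000 − 1/40·(0.982500+0.947200+0.907000+0.894900+0.848600+0.824300+0.819400))/(1+1/40) = 7791/10000 ≈ 0.779100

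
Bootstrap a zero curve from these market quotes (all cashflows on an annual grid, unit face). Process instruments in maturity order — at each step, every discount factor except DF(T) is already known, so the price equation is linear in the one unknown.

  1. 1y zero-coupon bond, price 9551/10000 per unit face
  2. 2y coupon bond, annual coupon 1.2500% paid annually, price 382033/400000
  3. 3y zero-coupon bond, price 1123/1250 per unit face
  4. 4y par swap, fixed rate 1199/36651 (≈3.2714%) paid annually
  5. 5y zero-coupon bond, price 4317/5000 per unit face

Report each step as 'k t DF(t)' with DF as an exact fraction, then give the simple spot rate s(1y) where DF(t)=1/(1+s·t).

step 1 [1y] zero: DF = P = 9551/10000 ≈ 0.955100
step 2 [2y] bond c/1=1/80: DF=(382033/400000 − 1/80·(0.955100))/(1+1/80) = 1863/2000 ≈ 0.931500
step 3 [3y] zero: DF = P = 1123/1250 ≈ 0.898400
step 4 [4y] swap r/1=1199/36651: DF=(1 − 1199/36651·(0.955100+0.931500+0.898400))/(1+1199/36651) = 8801/10000 ≈ 0.880100
step 5 [5y] zero: DF = P = 4317/5000 ≈ 0.863400

1 1 9551/10000
2 2 1863/2000
3 3 1123/1250
4 4 8801/10000
5 5 4317/5000
s(1y) = (1/(9551/10000) − 1)/(1) = 449/9551 ≈ 4.7011%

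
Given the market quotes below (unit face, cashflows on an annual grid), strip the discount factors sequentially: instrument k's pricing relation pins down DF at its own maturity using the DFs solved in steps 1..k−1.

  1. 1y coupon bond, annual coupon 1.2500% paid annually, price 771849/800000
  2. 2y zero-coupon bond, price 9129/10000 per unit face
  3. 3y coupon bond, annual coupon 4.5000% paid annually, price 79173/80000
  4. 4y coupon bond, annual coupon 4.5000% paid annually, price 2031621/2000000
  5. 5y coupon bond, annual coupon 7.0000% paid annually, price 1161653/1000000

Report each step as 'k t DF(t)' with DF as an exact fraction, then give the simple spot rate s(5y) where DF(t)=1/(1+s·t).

1 1 9529/10000
2 2 9129/10000
3 3 8667/10000
4 4 534/625
5 5 851/1000
s(5y) = (1/(851/1000) − 1)/(5) = 149/4255 ≈ 3.5018%

step 1 [1y] bond c/1=1/80: DF=(771849/800000 − 1/80·(0))/(1+1/80) = 9529/10000 ≈ 0.952900
step 2 [2y] zero: DF = P = 9129/10000 ≈ 0.912900
step 3 [3y] bond c/1=9/200: DF=(79173/80000 − 9/200·(0.952900+0.912900))/(1+9/200) = 8667/10000 ≈ 0.866700
step 4 [4y] bond c/1=9/200: DF=(2031621/2000000 − 9/200·(0.952900+0.912900+0.866700))/(1+9/200) = 534/625 ≈ 0.854400
step 5 [5y] bond c/1=7/100: DF=(1161653/1000000 − 7/100·(0.952900+0.912900+0.866700+0.854400))/(1+7/100) = 851/1000 ≈ 0.851000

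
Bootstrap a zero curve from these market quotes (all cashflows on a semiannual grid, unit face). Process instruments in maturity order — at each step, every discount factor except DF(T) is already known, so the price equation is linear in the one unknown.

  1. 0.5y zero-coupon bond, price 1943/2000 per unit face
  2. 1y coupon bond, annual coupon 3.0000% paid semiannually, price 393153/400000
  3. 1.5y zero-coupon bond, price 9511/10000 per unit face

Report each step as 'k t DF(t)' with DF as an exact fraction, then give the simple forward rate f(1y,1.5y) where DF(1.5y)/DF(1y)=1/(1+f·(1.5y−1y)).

step 1 [0.5y] zero: DF = P = 1943/2000 ≈ 0.971500
step 2 [1y] bond c/2=3/200: DF=(393153/400000 − 3/200·(0.971500))/(1+3/200) = 477/500 ≈ 0.954000
step 3 [1.5y] zero: DF = P = 9511/10000 ≈ 0.951100

1 1/2 1943/2000
2 1 477/500
3 3/2 9511/10000
f(1y,1.5y) = ((477/500)/(9511/10000) − 1)/(1/2) = 58/9511 ≈ 0.6098%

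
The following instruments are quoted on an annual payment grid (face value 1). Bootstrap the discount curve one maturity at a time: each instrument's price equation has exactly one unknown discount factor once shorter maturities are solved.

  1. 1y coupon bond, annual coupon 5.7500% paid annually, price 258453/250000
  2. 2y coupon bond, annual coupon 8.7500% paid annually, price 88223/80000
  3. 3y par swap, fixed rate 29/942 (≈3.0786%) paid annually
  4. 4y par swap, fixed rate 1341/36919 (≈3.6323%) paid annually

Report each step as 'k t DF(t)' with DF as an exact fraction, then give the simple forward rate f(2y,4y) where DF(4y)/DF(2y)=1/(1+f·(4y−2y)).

1 1 611/625
2 2 4677/5000
3 3 913/1000
4 4 8659/10000
f(2y,4y) = ((4677/5000)/(8659/10000) − 1)/(2) = 695/17318 ≈ 4.0132%

step 1 [1y] bond c/1=23/400: DF=(258453/250000 − 23/400·(0))/(1+23/400) = 611/625 ≈ 0.977600
step 2 [2y] bond c/1=7/80: DF=(88223/80000 − 7/80·(0.977600))/(1+7/80) = 4677/5000 ≈ 0.935400
step 3 [3y] swap r/1=29/942: DF=(1 − 29/942·(0.977600+0.935400))/(1+29/942) = 913/1000 ≈ 0.913000
step 4 [4y] swap r/1=1341/36919: DF=(1 − 1341/36919·(0.977600+0.935400+0.913000))/(1+1341/36919) = 8659/10000 ≈ 0.865900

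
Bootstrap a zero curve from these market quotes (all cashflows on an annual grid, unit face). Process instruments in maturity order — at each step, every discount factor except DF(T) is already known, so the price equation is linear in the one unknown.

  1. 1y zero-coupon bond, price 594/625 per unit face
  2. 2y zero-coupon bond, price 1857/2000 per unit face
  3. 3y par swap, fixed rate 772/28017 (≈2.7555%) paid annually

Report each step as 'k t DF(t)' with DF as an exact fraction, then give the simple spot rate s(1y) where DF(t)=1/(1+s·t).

1 1 594/625
2 2 1857/2000
3 3 2307/2500
s(1y) = (1/(594/625) − 1)/(1) = 31/594 ≈ 5.2189%

step 1 [1y] zero: DF = P = 594/625 ≈ 0.950400
step 2 [2y] zero: DF = P = 1857/2000 ≈ 0.928500
step 3 [3y] swap r/1=772/28017: DF=(1 − 772/28017·(0.950400+0.928500))/(1+772/28017) = 2307/2500 ≈ 0.922800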